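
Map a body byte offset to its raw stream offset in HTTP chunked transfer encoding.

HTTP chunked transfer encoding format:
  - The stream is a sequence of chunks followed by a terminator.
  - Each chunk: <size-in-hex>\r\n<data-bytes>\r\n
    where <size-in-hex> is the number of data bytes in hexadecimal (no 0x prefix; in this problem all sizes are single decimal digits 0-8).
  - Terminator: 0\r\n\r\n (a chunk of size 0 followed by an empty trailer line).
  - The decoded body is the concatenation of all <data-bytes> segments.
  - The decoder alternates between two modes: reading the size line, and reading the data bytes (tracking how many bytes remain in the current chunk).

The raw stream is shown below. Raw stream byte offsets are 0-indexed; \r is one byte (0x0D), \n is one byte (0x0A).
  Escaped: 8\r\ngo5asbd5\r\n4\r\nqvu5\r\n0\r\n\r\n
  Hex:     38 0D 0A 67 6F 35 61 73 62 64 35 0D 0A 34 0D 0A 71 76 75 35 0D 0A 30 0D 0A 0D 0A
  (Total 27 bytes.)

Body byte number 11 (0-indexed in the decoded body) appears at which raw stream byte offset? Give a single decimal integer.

Chunk 1: stream[0..1]='8' size=0x8=8, data at stream[3..11]='go5asbd5' -> body[0..8], body so far='go5asbd5'
Chunk 2: stream[13..14]='4' size=0x4=4, data at stream[16..20]='qvu5' -> body[8..12], body so far='go5asbd5qvu5'
Chunk 3: stream[22..23]='0' size=0 (terminator). Final body='go5asbd5qvu5' (12 bytes)
Body byte 11 at stream offset 19

Answer: 19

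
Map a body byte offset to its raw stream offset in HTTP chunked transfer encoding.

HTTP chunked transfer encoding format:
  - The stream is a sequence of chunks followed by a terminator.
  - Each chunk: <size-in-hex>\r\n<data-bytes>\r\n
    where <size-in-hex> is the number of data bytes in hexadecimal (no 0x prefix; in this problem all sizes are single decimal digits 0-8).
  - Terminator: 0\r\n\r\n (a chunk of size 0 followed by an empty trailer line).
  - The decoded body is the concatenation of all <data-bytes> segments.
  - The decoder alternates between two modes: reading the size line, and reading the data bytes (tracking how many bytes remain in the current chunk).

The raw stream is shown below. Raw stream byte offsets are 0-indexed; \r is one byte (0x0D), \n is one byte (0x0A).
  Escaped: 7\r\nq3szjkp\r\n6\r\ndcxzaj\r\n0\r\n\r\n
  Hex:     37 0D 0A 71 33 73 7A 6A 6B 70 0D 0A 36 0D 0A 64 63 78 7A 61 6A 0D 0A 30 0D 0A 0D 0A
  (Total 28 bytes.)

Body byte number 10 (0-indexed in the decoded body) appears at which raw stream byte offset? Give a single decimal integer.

Answer: 18

Derivation:
Chunk 1: stream[0..1]='7' size=0x7=7, data at stream[3..10]='q3szjkp' -> body[0..7], body so far='q3szjkp'
Chunk 2: stream[12..13]='6' size=0x6=6, data at stream[15..21]='dcxzaj' -> body[7..13], body so far='q3szjkpdcxzaj'
Chunk 3: stream[23..24]='0' size=0 (terminator). Final body='q3szjkpdcxzaj' (13 bytes)
Body byte 10 at stream offset 18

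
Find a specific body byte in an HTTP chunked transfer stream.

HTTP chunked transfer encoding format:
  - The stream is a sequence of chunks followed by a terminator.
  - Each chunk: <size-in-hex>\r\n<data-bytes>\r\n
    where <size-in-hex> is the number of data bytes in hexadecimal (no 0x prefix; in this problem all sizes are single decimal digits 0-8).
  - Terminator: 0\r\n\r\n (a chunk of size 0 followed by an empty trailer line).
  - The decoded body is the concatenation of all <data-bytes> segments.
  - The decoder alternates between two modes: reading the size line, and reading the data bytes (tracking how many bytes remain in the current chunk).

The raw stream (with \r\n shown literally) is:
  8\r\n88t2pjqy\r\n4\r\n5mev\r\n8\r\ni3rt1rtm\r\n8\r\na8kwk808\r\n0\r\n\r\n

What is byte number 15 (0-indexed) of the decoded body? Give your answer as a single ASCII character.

Chunk 1: stream[0..1]='8' size=0x8=8, data at stream[3..11]='88t2pjqy' -> body[0..8], body so far='88t2pjqy'
Chunk 2: stream[13..14]='4' size=0x4=4, data at stream[16..20]='5mev' -> body[8..12], body so far='88t2pjqy5mev'
Chunk 3: stream[22..23]='8' size=0x8=8, data at stream[25..33]='i3rt1rtm' -> body[12..20], body so far='88t2pjqy5mevi3rt1rtm'
Chunk 4: stream[35..36]='8' size=0x8=8, data at stream[38..46]='a8kwk808' -> body[20..28], body so far='88t2pjqy5mevi3rt1rtma8kwk808'
Chunk 5: stream[48..49]='0' size=0 (terminator). Final body='88t2pjqy5mevi3rt1rtma8kwk808' (28 bytes)
Body byte 15 = 't'

Answer: t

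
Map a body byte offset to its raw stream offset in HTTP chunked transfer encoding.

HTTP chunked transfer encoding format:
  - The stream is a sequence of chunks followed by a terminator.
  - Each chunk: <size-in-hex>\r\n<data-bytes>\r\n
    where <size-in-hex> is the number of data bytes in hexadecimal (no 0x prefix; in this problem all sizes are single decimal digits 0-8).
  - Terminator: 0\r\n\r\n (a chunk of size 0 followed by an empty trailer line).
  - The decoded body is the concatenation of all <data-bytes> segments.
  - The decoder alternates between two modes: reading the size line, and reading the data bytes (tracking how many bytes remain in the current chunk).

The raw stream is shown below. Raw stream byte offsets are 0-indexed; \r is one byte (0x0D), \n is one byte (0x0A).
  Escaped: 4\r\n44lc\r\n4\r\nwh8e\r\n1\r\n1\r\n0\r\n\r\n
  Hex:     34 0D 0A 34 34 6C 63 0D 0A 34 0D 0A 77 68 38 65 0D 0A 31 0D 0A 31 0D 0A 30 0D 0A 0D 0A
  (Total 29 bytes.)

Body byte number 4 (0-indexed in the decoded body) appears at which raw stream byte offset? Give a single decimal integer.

Chunk 1: stream[0..1]='4' size=0x4=4, data at stream[3..7]='44lc' -> body[0..4], body so far='44lc'
Chunk 2: stream[9..10]='4' size=0x4=4, data at stream[12..16]='wh8e' -> body[4..8], body so far='44lcwh8e'
Chunk 3: stream[18..19]='1' size=0x1=1, data at stream[21..22]='1' -> body[8..9], body so far='44lcwh8e1'
Chunk 4: stream[24..25]='0' size=0 (terminator). Final body='44lcwh8e1' (9 bytes)
Body byte 4 at stream offset 12

Answer: 12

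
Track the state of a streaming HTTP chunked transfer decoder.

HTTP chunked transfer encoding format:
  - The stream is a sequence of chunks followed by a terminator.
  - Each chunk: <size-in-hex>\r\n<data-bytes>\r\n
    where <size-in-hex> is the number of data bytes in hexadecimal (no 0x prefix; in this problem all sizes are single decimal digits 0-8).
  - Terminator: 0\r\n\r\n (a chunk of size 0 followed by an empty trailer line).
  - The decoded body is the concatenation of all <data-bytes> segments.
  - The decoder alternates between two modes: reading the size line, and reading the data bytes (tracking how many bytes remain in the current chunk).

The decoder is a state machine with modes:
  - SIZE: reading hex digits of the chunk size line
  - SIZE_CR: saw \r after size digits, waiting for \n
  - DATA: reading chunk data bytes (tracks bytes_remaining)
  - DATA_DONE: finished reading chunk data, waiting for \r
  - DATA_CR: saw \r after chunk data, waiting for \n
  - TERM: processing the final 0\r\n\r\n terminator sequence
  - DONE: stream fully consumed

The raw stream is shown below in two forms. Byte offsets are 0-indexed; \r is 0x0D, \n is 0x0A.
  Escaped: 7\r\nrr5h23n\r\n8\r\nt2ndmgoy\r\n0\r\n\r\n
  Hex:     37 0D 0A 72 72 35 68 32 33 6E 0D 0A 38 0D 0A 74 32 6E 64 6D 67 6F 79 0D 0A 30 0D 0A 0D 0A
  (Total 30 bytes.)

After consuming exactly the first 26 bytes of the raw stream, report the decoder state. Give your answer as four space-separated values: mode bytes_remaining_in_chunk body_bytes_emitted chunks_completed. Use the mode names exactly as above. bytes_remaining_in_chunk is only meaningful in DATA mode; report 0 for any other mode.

Byte 0 = '7': mode=SIZE remaining=0 emitted=0 chunks_done=0
Byte 1 = 0x0D: mode=SIZE_CR remaining=0 emitted=0 chunks_done=0
Byte 2 = 0x0A: mode=DATA remaining=7 emitted=0 chunks_done=0
Byte 3 = 'r': mode=DATA remaining=6 emitted=1 chunks_done=0
Byte 4 = 'r': mode=DATA remaining=5 emitted=2 chunks_done=0
Byte 5 = '5': mode=DATA remaining=4 emitted=3 chunks_done=0
Byte 6 = 'h': mode=DATA remaining=3 emitted=4 chunks_done=0
Byte 7 = '2': mode=DATA remaining=2 emitted=5 chunks_done=0
Byte 8 = '3': mode=DATA remaining=1 emitted=6 chunks_done=0
Byte 9 = 'n': mode=DATA_DONE remaining=0 emitted=7 chunks_done=0
Byte 10 = 0x0D: mode=DATA_CR remaining=0 emitted=7 chunks_done=0
Byte 11 = 0x0A: mode=SIZE remaining=0 emitted=7 chunks_done=1
Byte 12 = '8': mode=SIZE remaining=0 emitted=7 chunks_done=1
Byte 13 = 0x0D: mode=SIZE_CR remaining=0 emitted=7 chunks_done=1
Byte 14 = 0x0A: mode=DATA remaining=8 emitted=7 chunks_done=1
Byte 15 = 't': mode=DATA remaining=7 emitted=8 chunks_done=1
Byte 16 = '2': mode=DATA remaining=6 emitted=9 chunks_done=1
Byte 17 = 'n': mode=DATA remaining=5 emitted=10 chunks_done=1
Byte 18 = 'd': mode=DATA remaining=4 emitted=11 chunks_done=1
Byte 19 = 'm': mode=DATA remaining=3 emitted=12 chunks_done=1
Byte 20 = 'g': mode=DATA remaining=2 emitted=13 chunks_done=1
Byte 21 = 'o': mode=DATA remaining=1 emitted=14 chunks_done=1
Byte 22 = 'y': mode=DATA_DONE remaining=0 emitted=15 chunks_done=1
Byte 23 = 0x0D: mode=DATA_CR remaining=0 emitted=15 chunks_done=1
Byte 24 = 0x0A: mode=SIZE remaining=0 emitted=15 chunks_done=2
Byte 25 = '0': mode=SIZE remaining=0 emitted=15 chunks_done=2

Answer: SIZE 0 15 2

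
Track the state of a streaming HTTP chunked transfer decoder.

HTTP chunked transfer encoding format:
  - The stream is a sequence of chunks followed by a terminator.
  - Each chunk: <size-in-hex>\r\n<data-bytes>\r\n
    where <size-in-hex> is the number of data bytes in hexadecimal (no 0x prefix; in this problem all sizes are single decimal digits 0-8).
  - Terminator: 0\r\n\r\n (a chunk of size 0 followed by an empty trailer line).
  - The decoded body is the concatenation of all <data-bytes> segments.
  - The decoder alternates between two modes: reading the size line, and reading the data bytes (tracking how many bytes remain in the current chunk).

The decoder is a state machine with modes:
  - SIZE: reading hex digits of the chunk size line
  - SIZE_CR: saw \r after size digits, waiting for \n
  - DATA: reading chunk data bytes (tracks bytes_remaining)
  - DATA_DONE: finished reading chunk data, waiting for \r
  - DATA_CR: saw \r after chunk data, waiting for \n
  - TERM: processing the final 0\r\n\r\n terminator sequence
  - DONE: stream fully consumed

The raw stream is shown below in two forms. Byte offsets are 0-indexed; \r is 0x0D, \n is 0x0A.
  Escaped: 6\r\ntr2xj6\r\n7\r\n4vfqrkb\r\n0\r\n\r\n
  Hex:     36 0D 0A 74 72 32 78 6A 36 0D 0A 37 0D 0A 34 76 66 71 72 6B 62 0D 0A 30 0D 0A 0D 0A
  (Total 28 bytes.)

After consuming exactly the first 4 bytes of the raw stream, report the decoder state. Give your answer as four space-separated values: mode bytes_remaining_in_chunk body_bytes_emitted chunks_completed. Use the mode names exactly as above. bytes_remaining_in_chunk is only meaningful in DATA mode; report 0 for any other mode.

Byte 0 = '6': mode=SIZE remaining=0 emitted=0 chunks_done=0
Byte 1 = 0x0D: mode=SIZE_CR remaining=0 emitted=0 chunks_done=0
Byte 2 = 0x0A: mode=DATA remaining=6 emitted=0 chunks_done=0
Byte 3 = 't': mode=DATA remaining=5 emitted=1 chunks_done=0

Answer: DATA 5 1 0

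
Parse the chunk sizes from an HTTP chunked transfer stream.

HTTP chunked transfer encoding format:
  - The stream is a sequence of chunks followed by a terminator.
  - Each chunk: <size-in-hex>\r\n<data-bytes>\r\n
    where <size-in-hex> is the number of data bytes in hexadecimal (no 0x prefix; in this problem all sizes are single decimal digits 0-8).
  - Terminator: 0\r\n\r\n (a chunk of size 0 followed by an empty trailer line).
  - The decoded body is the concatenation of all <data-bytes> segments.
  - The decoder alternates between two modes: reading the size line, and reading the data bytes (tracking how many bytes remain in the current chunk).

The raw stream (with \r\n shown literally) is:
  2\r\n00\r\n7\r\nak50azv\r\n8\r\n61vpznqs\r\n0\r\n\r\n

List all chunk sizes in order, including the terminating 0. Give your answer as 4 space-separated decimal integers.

Chunk 1: stream[0..1]='2' size=0x2=2, data at stream[3..5]='00' -> body[0..2], body so far='00'
Chunk 2: stream[7..8]='7' size=0x7=7, data at stream[10..17]='ak50azv' -> body[2..9], body so far='00ak50azv'
Chunk 3: stream[19..20]='8' size=0x8=8, data at stream[22..30]='61vpznqs' -> body[9..17], body so far='00ak50azv61vpznqs'
Chunk 4: stream[32..33]='0' size=0 (terminator). Final body='00ak50azv61vpznqs' (17 bytes)

Answer: 2 7 8 0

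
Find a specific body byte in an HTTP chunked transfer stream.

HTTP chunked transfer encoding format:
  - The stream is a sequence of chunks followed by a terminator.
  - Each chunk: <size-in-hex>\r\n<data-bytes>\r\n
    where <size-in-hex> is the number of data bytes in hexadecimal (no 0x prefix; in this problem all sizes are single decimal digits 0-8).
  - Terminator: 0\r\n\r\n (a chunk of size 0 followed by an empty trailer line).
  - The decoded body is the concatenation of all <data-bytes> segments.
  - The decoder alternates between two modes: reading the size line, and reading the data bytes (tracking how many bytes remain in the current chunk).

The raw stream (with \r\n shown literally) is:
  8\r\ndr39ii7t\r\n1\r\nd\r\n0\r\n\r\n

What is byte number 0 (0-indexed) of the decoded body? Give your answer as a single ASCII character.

Chunk 1: stream[0..1]='8' size=0x8=8, data at stream[3..11]='dr39ii7t' -> body[0..8], body so far='dr39ii7t'
Chunk 2: stream[13..14]='1' size=0x1=1, data at stream[16..17]='d' -> body[8..9], body so far='dr39ii7td'
Chunk 3: stream[19..20]='0' size=0 (terminator). Final body='dr39ii7td' (9 bytes)
Body byte 0 = 'd'

Answer: d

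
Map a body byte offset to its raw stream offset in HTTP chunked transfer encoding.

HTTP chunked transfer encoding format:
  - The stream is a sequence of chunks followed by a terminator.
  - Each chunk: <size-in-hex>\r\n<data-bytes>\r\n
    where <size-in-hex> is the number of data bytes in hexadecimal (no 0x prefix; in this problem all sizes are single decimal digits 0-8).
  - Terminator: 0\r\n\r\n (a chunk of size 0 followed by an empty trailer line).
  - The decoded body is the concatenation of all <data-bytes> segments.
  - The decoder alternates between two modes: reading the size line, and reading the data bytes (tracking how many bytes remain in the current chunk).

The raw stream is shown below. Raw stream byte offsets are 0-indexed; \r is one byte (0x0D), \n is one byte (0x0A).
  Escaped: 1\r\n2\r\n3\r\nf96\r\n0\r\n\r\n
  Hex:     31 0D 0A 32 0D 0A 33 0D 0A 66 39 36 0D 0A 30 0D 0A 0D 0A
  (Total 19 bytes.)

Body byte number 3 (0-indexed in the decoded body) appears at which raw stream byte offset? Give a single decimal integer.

Answer: 11

Derivation:
Chunk 1: stream[0..1]='1' size=0x1=1, data at stream[3..4]='2' -> body[0..1], body so far='2'
Chunk 2: stream[6..7]='3' size=0x3=3, data at stream[9..12]='f96' -> body[1..4], body so far='2f96'
Chunk 3: stream[14..15]='0' size=0 (terminator). Final body='2f96' (4 bytes)
Body byte 3 at stream offset 11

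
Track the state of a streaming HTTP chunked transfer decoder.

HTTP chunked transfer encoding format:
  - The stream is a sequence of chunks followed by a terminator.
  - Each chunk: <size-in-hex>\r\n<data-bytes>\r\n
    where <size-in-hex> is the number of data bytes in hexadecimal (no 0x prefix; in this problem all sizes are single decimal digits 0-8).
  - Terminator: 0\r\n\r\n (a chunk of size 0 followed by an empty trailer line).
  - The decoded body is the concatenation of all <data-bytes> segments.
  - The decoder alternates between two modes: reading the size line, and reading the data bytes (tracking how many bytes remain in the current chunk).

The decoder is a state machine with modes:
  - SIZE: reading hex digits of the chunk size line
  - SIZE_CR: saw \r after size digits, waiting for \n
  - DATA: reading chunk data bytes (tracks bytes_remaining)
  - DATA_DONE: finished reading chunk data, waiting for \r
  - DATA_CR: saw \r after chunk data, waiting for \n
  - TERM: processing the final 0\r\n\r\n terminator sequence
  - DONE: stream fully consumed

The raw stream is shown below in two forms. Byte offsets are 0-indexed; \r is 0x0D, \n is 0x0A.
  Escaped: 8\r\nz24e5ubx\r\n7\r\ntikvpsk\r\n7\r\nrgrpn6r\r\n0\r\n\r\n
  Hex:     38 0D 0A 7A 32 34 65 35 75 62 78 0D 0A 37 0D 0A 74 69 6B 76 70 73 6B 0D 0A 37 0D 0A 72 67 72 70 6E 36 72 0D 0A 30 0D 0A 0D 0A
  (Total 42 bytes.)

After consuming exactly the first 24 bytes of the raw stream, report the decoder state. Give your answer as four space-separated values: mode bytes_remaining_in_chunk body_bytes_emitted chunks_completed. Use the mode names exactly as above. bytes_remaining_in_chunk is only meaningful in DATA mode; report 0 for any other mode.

Answer: DATA_CR 0 15 1

Derivation:
Byte 0 = '8': mode=SIZE remaining=0 emitted=0 chunks_done=0
Byte 1 = 0x0D: mode=SIZE_CR remaining=0 emitted=0 chunks_done=0
Byte 2 = 0x0A: mode=DATA remaining=8 emitted=0 chunks_done=0
Byte 3 = 'z': mode=DATA remaining=7 emitted=1 chunks_done=0
Byte 4 = '2': mode=DATA remaining=6 emitted=2 chunks_done=0
Byte 5 = '4': mode=DATA remaining=5 emitted=3 chunks_done=0
Byte 6 = 'e': mode=DATA remaining=4 emitted=4 chunks_done=0
Byte 7 = '5': mode=DATA remaining=3 emitted=5 chunks_done=0
Byte 8 = 'u': mode=DATA remaining=2 emitted=6 chunks_done=0
Byte 9 = 'b': mode=DATA remaining=1 emitted=7 chunks_done=0
Byte 10 = 'x': mode=DATA_DONE remaining=0 emitted=8 chunks_done=0
Byte 11 = 0x0D: mode=DATA_CR remaining=0 emitted=8 chunks_done=0
Byte 12 = 0x0A: mode=SIZE remaining=0 emitted=8 chunks_done=1
Byte 13 = '7': mode=SIZE remaining=0 emitted=8 chunks_done=1
Byte 14 = 0x0D: mode=SIZE_CR remaining=0 emitted=8 chunks_done=1
Byte 15 = 0x0A: mode=DATA remaining=7 emitted=8 chunks_done=1
Byte 16 = 't': mode=DATA remaining=6 emitted=9 chunks_done=1
Byte 17 = 'i': mode=DATA remaining=5 emitted=10 chunks_done=1
Byte 18 = 'k': mode=DATA remaining=4 emitted=11 chunks_done=1
Byte 19 = 'v': mode=DATA remaining=3 emitted=12 chunks_done=1
Byte 20 = 'p': mode=DATA remaining=2 emitted=13 chunks_done=1
Byte 21 = 's': mode=DATA remaining=1 emitted=14 chunks_done=1
Byte 22 = 'k': mode=DATA_DONE remaining=0 emitted=15 chunks_done=1
Byte 23 = 0x0D: mode=DATA_CR remaining=0 emitted=15 chunks_done=1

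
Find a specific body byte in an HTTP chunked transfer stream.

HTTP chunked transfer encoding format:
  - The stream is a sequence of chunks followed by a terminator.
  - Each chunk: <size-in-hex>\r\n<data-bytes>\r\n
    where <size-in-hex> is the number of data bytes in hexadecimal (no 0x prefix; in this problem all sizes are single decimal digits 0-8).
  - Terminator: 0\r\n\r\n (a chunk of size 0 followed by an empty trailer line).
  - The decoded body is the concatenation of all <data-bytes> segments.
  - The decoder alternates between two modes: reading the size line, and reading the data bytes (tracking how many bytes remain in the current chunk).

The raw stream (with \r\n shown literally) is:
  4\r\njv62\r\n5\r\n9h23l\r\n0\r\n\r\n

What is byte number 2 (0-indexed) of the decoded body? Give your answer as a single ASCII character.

Chunk 1: stream[0..1]='4' size=0x4=4, data at stream[3..7]='jv62' -> body[0..4], body so far='jv62'
Chunk 2: stream[9..10]='5' size=0x5=5, data at stream[12..17]='9h23l' -> body[4..9], body so far='jv629h23l'
Chunk 3: stream[19..20]='0' size=0 (terminator). Final body='jv629h23l' (9 bytes)
Body byte 2 = '6'

Answer: 6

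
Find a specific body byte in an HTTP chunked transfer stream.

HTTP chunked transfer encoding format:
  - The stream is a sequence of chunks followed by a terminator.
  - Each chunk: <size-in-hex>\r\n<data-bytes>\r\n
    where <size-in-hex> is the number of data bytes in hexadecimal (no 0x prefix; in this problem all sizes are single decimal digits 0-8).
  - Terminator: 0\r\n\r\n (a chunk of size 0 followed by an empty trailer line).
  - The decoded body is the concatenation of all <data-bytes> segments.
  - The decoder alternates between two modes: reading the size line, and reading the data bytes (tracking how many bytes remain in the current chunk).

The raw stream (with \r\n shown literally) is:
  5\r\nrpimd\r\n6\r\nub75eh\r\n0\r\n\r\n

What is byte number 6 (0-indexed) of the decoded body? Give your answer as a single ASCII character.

Chunk 1: stream[0..1]='5' size=0x5=5, data at stream[3..8]='rpimd' -> body[0..5], body so far='rpimd'
Chunk 2: stream[10..11]='6' size=0x6=6, data at stream[13..19]='ub75eh' -> body[5..11], body so far='rpimdub75eh'
Chunk 3: stream[21..22]='0' size=0 (terminator). Final body='rpimdub75eh' (11 bytes)
Body byte 6 = 'b'

Answer: b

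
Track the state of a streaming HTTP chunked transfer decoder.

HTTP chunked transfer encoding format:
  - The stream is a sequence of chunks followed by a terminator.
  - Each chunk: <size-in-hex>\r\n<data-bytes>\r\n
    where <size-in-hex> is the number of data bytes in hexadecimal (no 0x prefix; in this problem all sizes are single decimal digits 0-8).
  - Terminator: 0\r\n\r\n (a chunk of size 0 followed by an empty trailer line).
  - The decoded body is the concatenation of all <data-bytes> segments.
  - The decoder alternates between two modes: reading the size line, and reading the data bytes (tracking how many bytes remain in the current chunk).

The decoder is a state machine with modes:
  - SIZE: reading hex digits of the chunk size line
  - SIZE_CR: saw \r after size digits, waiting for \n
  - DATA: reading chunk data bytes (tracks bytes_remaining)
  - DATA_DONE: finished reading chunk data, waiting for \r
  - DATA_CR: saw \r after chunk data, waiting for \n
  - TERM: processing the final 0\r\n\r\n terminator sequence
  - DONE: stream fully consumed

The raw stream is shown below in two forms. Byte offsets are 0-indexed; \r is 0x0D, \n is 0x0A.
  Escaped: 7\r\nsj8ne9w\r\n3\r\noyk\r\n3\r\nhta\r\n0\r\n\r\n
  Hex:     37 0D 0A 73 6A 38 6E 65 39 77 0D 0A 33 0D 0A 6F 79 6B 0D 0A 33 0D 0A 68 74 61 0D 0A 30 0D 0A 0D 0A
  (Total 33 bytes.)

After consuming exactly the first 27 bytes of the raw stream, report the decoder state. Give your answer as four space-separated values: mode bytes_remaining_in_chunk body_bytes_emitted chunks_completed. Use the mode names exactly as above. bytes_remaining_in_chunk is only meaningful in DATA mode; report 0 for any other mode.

Byte 0 = '7': mode=SIZE remaining=0 emitted=0 chunks_done=0
Byte 1 = 0x0D: mode=SIZE_CR remaining=0 emitted=0 chunks_done=0
Byte 2 = 0x0A: mode=DATA remaining=7 emitted=0 chunks_done=0
Byte 3 = 's': mode=DATA remaining=6 emitted=1 chunks_done=0
Byte 4 = 'j': mode=DATA remaining=5 emitted=2 chunks_done=0
Byte 5 = '8': mode=DATA remaining=4 emitted=3 chunks_done=0
Byte 6 = 'n': mode=DATA remaining=3 emitted=4 chunks_done=0
Byte 7 = 'e': mode=DATA remaining=2 emitted=5 chunks_done=0
Byte 8 = '9': mode=DATA remaining=1 emitted=6 chunks_done=0
Byte 9 = 'w': mode=DATA_DONE remaining=0 emitted=7 chunks_done=0
Byte 10 = 0x0D: mode=DATA_CR remaining=0 emitted=7 chunks_done=0
Byte 11 = 0x0A: mode=SIZE remaining=0 emitted=7 chunks_done=1
Byte 12 = '3': mode=SIZE remaining=0 emitted=7 chunks_done=1
Byte 13 = 0x0D: mode=SIZE_CR remaining=0 emitted=7 chunks_done=1
Byte 14 = 0x0A: mode=DATA remaining=3 emitted=7 chunks_done=1
Byte 15 = 'o': mode=DATA remaining=2 emitted=8 chunks_done=1
Byte 16 = 'y': mode=DATA remaining=1 emitted=9 chunks_done=1
Byte 17 = 'k': mode=DATA_DONE remaining=0 emitted=10 chunks_done=1
Byte 18 = 0x0D: mode=DATA_CR remaining=0 emitted=10 chunks_done=1
Byte 19 = 0x0A: mode=SIZE remaining=0 emitted=10 chunks_done=2
Byte 20 = '3': mode=SIZE remaining=0 emitted=10 chunks_done=2
Byte 21 = 0x0D: mode=SIZE_CR remaining=0 emitted=10 chunks_done=2
Byte 22 = 0x0A: mode=DATA remaining=3 emitted=10 chunks_done=2
Byte 23 = 'h': mode=DATA remaining=2 emitted=11 chunks_done=2
Byte 24 = 't': mode=DATA remaining=1 emitted=12 chunks_done=2
Byte 25 = 'a': mode=DATA_DONE remaining=0 emitted=13 chunks_done=2
Byte 26 = 0x0D: mode=DATA_CR remaining=0 emitted=13 chunks_done=2

Answer: DATA_CR 0 13 2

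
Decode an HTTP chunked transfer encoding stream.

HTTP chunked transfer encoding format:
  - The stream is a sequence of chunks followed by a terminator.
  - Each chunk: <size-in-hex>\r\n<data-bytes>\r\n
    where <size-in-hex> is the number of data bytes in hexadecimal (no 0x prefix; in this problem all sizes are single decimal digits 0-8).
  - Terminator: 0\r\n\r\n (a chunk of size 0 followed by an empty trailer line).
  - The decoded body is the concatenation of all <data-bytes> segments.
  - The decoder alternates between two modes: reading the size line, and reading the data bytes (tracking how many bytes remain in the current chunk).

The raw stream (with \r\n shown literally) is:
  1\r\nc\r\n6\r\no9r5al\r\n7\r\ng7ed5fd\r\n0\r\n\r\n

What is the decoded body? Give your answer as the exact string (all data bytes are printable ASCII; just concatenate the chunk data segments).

Answer: co9r5alg7ed5fd

Derivation:
Chunk 1: stream[0..1]='1' size=0x1=1, data at stream[3..4]='c' -> body[0..1], body so far='c'
Chunk 2: stream[6..7]='6' size=0x6=6, data at stream[9..15]='o9r5al' -> body[1..7], body so far='co9r5al'
Chunk 3: stream[17..18]='7' size=0x7=7, data at stream[20..27]='g7ed5fd' -> body[7..14], body so far='co9r5alg7ed5fd'
Chunk 4: stream[29..30]='0' size=0 (terminator). Final body='co9r5alg7ed5fd' (14 bytes)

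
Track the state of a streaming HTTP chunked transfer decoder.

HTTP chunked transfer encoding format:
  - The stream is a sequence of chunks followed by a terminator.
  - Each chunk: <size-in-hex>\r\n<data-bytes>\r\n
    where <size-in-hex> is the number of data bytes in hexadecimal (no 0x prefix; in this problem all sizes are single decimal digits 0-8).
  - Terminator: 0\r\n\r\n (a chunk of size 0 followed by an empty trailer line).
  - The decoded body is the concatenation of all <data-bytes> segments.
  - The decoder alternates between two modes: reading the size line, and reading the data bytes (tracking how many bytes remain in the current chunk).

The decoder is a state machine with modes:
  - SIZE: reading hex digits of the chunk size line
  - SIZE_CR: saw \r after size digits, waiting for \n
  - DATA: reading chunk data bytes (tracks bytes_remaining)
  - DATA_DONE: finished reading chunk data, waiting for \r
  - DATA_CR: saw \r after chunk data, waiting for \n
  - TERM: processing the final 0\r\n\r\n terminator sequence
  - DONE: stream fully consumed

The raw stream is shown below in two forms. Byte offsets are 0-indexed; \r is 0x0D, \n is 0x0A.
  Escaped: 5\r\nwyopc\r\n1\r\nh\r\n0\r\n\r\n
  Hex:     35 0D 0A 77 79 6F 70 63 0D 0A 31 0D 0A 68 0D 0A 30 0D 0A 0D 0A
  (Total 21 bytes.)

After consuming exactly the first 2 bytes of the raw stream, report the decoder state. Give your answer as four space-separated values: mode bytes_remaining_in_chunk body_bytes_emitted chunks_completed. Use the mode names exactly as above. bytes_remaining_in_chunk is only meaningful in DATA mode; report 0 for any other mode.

Byte 0 = '5': mode=SIZE remaining=0 emitted=0 chunks_done=0
Byte 1 = 0x0D: mode=SIZE_CR remaining=0 emitted=0 chunks_done=0

Answer: SIZE_CR 0 0 0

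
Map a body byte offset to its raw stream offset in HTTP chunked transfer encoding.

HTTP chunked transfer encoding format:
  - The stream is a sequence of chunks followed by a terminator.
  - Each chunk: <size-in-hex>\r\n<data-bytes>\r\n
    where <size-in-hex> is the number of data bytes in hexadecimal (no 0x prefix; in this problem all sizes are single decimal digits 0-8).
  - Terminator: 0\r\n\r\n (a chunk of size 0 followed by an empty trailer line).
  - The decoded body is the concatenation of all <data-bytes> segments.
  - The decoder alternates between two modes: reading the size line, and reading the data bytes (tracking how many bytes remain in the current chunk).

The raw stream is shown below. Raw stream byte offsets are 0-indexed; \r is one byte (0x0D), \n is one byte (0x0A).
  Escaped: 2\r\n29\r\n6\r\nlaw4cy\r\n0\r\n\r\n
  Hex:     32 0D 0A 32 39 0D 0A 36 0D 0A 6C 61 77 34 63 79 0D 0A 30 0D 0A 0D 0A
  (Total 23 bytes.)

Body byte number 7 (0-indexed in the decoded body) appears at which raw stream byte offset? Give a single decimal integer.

Answer: 15

Derivation:
Chunk 1: stream[0..1]='2' size=0x2=2, data at stream[3..5]='29' -> body[0..2], body so far='29'
Chunk 2: stream[7..8]='6' size=0x6=6, data at stream[10..16]='law4cy' -> body[2..8], body so far='29law4cy'
Chunk 3: stream[18..19]='0' size=0 (terminator). Final body='29law4cy' (8 bytes)
Body byte 7 at stream offset 15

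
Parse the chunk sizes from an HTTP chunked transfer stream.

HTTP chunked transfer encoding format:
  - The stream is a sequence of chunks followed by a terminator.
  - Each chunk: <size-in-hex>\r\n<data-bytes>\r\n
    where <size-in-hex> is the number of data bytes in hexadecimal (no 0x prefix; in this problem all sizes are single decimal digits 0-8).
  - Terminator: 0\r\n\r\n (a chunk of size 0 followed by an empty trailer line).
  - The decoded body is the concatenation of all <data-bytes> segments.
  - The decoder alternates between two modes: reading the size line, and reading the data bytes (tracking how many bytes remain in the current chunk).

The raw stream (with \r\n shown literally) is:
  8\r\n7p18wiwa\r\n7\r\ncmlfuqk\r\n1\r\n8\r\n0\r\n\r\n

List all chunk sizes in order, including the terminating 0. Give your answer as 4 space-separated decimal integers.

Answer: 8 7 1 0

Derivation:
Chunk 1: stream[0..1]='8' size=0x8=8, data at stream[3..11]='7p18wiwa' -> body[0..8], body so far='7p18wiwa'
Chunk 2: stream[13..14]='7' size=0x7=7, data at stream[16..23]='cmlfuqk' -> body[8..15], body so far='7p18wiwacmlfuqk'
Chunk 3: stream[25..26]='1' size=0x1=1, data at stream[28..29]='8' -> body[15..16], body so far='7p18wiwacmlfuqk8'
Chunk 4: stream[31..32]='0' size=0 (terminator). Final body='7p18wiwacmlfuqk8' (16 bytes)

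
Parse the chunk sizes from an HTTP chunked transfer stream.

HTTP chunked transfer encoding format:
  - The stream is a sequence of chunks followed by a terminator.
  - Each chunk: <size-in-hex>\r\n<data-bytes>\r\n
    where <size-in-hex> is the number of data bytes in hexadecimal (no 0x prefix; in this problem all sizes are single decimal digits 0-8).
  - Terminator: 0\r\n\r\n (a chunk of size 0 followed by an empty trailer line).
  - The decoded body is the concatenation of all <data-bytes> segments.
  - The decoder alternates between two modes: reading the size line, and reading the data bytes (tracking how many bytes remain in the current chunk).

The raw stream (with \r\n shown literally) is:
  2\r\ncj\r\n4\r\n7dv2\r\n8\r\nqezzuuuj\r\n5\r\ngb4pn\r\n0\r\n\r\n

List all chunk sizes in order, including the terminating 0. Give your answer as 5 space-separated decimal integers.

Answer: 2 4 8 5 0

Derivation:
Chunk 1: stream[0..1]='2' size=0x2=2, data at stream[3..5]='cj' -> body[0..2], body so far='cj'
Chunk 2: stream[7..8]='4' size=0x4=4, data at stream[10..14]='7dv2' -> body[2..6], body so far='cj7dv2'
Chunk 3: stream[16..17]='8' size=0x8=8, data at stream[19..27]='qezzuuuj' -> body[6..14], body so far='cj7dv2qezzuuuj'
Chunk 4: stream[29..30]='5' size=0x5=5, data at stream[32..37]='gb4pn' -> body[14..19], body so far='cj7dv2qezzuuujgb4pn'
Chunk 5: stream[39..40]='0' size=0 (terminator). Final body='cj7dv2qezzuuujgb4pn' (19 bytes)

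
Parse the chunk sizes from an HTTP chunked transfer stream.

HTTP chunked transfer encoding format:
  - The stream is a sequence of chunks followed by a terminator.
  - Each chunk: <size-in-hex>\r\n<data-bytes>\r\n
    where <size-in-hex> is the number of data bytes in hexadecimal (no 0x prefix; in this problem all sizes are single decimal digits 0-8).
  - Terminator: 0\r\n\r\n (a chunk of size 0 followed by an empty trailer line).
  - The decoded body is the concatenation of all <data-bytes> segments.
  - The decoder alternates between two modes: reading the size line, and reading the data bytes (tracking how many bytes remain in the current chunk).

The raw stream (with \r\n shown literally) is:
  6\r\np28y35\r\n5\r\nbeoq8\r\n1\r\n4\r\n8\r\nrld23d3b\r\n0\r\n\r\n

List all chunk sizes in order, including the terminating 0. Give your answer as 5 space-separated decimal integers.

Chunk 1: stream[0..1]='6' size=0x6=6, data at stream[3..9]='p28y35' -> body[0..6], body so far='p28y35'
Chunk 2: stream[11..12]='5' size=0x5=5, data at stream[14..19]='beoq8' -> body[6..11], body so far='p28y35beoq8'
Chunk 3: stream[21..22]='1' size=0x1=1, data at stream[24..25]='4' -> body[11..12], body so far='p28y35beoq84'
Chunk 4: stream[27..28]='8' size=0x8=8, data at stream[30..38]='rld23d3b' -> body[12..20], body so far='p28y35beoq84rld23d3b'
Chunk 5: stream[40..41]='0' size=0 (terminator). Final body='p28y35beoq84rld23d3b' (20 bytes)

Answer: 6 5 1 8 0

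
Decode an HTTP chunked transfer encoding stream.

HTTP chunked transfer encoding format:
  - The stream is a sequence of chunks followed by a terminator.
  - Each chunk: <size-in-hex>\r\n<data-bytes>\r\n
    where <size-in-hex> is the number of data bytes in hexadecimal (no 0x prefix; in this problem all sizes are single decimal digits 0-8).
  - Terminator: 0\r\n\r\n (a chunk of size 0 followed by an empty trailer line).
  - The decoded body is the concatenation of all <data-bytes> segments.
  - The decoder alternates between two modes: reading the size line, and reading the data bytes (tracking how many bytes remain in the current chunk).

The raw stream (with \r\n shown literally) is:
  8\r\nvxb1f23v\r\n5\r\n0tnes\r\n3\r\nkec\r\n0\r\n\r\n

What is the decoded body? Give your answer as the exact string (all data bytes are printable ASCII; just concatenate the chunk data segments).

Answer: vxb1f23v0tneskec

Derivation:
Chunk 1: stream[0..1]='8' size=0x8=8, data at stream[3..11]='vxb1f23v' -> body[0..8], body so far='vxb1f23v'
Chunk 2: stream[13..14]='5' size=0x5=5, data at stream[16..21]='0tnes' -> body[8..13], body so far='vxb1f23v0tnes'
Chunk 3: stream[23..24]='3' size=0x3=3, data at stream[26..29]='kec' -> body[13..16], body so far='vxb1f23v0tneskec'
Chunk 4: stream[31..32]='0' size=0 (terminator). Final body='vxb1f23v0tneskec' (16 bytes)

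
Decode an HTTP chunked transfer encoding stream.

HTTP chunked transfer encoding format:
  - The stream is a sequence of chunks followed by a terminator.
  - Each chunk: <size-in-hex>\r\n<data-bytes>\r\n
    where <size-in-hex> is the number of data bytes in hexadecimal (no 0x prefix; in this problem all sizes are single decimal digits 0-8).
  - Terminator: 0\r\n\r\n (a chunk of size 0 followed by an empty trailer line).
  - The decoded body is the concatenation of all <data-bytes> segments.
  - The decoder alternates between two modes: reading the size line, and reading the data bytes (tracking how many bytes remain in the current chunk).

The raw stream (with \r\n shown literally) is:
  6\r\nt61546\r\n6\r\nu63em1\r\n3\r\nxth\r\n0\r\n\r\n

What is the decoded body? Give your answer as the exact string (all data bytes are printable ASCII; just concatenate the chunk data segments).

Chunk 1: stream[0..1]='6' size=0x6=6, data at stream[3..9]='t61546' -> body[0..6], body so far='t61546'
Chunk 2: stream[11..12]='6' size=0x6=6, data at stream[14..20]='u63em1' -> body[6..12], body so far='t61546u63em1'
Chunk 3: stream[22..23]='3' size=0x3=3, data at stream[25..28]='xth' -> body[12..15], body so far='t61546u63em1xth'
Chunk 4: stream[30..31]='0' size=0 (terminator). Final body='t61546u63em1xth' (15 bytes)

Answer: t61546u63em1xth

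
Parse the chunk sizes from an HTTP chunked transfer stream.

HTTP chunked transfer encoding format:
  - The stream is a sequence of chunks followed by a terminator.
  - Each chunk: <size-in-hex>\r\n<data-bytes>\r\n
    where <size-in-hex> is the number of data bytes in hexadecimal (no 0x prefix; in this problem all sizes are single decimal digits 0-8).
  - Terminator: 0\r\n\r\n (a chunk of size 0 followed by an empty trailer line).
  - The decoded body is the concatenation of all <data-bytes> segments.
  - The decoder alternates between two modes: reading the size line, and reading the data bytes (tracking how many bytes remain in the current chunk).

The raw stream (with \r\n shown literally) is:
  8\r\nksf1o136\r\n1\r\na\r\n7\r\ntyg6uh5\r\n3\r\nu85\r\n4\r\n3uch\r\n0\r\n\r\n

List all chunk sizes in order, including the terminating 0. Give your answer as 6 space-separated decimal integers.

Chunk 1: stream[0..1]='8' size=0x8=8, data at stream[3..11]='ksf1o136' -> body[0..8], body so far='ksf1o136'
Chunk 2: stream[13..14]='1' size=0x1=1, data at stream[16..17]='a' -> body[8..9], body so far='ksf1o136a'
Chunk 3: stream[19..20]='7' size=0x7=7, data at stream[22..29]='tyg6uh5' -> body[9..16], body so far='ksf1o136atyg6uh5'
Chunk 4: stream[31..32]='3' size=0x3=3, data at stream[34..37]='u85' -> body[16..19], body so far='ksf1o136atyg6uh5u85'
Chunk 5: stream[39..40]='4' size=0x4=4, data at stream[42..46]='3uch' -> body[19..23], body so far='ksf1o136atyg6uh5u853uch'
Chunk 6: stream[48..49]='0' size=0 (terminator). Final body='ksf1o136atyg6uh5u853uch' (23 bytes)

Answer: 8 1 7 3 4 0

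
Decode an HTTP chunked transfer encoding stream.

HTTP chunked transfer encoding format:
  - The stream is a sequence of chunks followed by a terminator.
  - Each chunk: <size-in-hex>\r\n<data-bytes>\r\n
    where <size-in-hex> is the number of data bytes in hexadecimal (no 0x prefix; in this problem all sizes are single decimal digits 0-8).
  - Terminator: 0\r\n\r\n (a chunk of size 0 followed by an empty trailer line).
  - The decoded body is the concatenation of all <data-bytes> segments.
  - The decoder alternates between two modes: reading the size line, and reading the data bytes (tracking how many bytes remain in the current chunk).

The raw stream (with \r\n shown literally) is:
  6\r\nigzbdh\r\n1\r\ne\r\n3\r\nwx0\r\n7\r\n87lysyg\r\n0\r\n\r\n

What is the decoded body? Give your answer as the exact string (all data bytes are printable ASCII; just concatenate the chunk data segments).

Chunk 1: stream[0..1]='6' size=0x6=6, data at stream[3..9]='igzbdh' -> body[0..6], body so far='igzbdh'
Chunk 2: stream[11..12]='1' size=0x1=1, data at stream[14..15]='e' -> body[6..7], body so far='igzbdhe'
Chunk 3: stream[17..18]='3' size=0x3=3, data at stream[20..23]='wx0' -> body[7..10], body so far='igzbdhewx0'
Chunk 4: stream[25..26]='7' size=0x7=7, data at stream[28..35]='87lysyg' -> body[10..17], body so far='igzbdhewx087lysyg'
Chunk 5: stream[37..38]='0' size=0 (terminator). Final body='igzbdhewx087lysyg' (17 bytes)

Answer: igzbdhewx087lysyg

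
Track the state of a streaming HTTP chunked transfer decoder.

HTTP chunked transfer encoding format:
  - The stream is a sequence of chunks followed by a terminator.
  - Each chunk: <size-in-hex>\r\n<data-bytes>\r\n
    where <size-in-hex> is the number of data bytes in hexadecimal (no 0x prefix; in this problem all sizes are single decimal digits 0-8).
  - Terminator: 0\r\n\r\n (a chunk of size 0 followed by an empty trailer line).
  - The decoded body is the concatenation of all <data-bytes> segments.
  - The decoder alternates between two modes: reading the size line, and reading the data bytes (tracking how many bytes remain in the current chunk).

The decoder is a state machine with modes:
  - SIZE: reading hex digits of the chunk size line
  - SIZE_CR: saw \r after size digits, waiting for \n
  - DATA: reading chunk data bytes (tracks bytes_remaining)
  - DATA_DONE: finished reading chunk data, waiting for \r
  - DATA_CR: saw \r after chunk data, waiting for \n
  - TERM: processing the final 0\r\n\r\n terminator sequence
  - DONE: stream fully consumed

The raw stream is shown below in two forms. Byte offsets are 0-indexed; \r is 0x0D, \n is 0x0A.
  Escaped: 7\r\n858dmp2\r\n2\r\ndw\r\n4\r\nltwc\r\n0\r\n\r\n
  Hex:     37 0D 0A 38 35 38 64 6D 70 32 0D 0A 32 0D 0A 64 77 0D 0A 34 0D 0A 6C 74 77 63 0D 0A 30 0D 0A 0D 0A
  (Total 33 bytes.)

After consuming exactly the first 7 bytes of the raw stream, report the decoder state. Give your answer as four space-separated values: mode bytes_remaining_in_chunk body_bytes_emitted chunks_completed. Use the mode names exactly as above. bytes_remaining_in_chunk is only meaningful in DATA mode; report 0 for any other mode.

Answer: DATA 3 4 0

Derivation:
Byte 0 = '7': mode=SIZE remaining=0 emitted=0 chunks_done=0
Byte 1 = 0x0D: mode=SIZE_CR remaining=0 emitted=0 chunks_done=0
Byte 2 = 0x0A: mode=DATA remaining=7 emitted=0 chunks_done=0
Byte 3 = '8': mode=DATA remaining=6 emitted=1 chunks_done=0
Byte 4 = '5': mode=DATA remaining=5 emitted=2 chunks_done=0
Byte 5 = '8': mode=DATA remaining=4 emitted=3 chunks_done=0
Byte 6 = 'd': mode=DATA remaining=3 emitted=4 chunks_done=0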